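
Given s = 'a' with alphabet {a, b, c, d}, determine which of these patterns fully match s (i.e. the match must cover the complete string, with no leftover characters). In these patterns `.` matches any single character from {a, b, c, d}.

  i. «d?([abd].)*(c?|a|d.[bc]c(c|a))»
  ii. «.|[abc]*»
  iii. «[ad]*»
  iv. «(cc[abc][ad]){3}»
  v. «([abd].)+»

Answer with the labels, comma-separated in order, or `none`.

i → match
ii → match
iii → match
iv → no match — must start with 'cc'
v → no match

i, ii, iii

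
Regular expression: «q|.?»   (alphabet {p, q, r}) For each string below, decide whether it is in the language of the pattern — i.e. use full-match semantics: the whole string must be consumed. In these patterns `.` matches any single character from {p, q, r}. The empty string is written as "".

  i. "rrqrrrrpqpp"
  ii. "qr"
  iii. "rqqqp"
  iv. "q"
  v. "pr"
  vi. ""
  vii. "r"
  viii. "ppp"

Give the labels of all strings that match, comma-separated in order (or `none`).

i → no match
ii → no match
iii → no match
iv → match
v → no match
vi → match
vii → match
viii → no match

iv, vi, vii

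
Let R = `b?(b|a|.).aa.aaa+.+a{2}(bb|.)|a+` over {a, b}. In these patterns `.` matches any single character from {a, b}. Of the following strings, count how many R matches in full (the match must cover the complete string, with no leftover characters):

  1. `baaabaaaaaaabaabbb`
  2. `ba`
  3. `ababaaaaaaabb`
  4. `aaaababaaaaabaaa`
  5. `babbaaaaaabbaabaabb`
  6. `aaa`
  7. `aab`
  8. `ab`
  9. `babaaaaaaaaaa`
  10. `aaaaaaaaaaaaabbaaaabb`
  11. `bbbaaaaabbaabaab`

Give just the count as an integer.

3

1 → no match
2 → no match
3 → no match
4 → no match
5 → no match
6 → match
7 → no match
8 → no match
9 → match
10 → match
11 → no match
Total matched: 3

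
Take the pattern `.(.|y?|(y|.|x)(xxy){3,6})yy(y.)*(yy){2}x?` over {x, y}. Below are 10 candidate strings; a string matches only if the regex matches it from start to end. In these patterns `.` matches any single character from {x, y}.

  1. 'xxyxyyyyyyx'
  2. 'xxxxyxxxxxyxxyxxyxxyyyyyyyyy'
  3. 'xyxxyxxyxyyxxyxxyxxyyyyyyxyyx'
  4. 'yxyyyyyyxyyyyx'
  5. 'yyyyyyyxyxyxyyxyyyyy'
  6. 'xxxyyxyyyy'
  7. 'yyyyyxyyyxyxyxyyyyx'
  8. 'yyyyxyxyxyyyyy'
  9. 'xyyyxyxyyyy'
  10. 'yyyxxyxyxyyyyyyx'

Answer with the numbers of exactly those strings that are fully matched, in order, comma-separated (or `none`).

1 → no match
2 → no match
3 → no match
4 → no match
5 → no match
6 → no match
7 → match
8 → no match
9 → match
10 → no match

7, 9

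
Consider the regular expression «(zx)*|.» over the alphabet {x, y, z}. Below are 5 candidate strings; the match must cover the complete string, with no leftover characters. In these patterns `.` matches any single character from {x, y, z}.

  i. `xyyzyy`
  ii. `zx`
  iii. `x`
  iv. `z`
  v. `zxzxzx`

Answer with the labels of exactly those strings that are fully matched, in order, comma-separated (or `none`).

i. `xyyzyy` → no match
ii. `zx` → match
iii. `x` → match
iv. `z` → match
v. `zxzxzx` → match

ii, iii, iv, v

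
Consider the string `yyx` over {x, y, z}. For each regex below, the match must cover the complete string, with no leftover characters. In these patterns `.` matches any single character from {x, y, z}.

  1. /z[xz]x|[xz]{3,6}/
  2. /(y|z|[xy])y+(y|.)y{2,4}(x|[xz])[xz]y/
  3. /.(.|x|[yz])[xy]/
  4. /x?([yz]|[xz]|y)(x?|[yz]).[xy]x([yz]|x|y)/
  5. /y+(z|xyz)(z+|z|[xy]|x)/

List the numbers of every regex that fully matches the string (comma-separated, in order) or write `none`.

1 → no match
2 → no match — must end with `y`
3 → match
4 → no match
5 → no match

3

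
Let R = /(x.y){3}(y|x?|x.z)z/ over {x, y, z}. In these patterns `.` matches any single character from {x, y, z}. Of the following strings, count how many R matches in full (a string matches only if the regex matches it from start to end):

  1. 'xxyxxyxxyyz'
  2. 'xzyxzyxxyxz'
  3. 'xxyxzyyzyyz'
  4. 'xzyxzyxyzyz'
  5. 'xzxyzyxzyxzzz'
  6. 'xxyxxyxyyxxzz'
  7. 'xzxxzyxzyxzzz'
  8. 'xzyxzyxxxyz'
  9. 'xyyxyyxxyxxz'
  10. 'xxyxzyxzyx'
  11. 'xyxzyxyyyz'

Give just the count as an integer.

1. 'xxyxxyxxyyz' → match
2. 'xzyxzyxxyxz' → match
3. 'xxyxzyyzyyz' → no match
4. 'xzyxzyxyzyz' → no match
5 → no match
6 → match
7 → no match
8. 'xzyxzyxxxyz' → no match
9. 'xyyxyyxxyxxz' → no match
10. 'xxyxzyxzyx' → no match — must end with 'z'
11. 'xyxzyxyyyz' → no match
Total matched: 3

3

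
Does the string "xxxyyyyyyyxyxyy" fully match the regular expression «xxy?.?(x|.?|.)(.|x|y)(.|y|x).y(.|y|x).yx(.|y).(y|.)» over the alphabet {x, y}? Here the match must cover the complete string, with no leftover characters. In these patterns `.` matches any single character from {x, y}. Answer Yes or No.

No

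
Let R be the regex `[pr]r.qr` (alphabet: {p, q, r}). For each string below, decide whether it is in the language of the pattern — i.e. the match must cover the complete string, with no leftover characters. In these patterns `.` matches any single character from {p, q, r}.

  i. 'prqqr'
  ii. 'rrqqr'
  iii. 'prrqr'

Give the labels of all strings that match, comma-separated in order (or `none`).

i. 'prqqr' → match
ii. 'rrqqr' → match
iii. 'prrqr' → match

i, ii, iii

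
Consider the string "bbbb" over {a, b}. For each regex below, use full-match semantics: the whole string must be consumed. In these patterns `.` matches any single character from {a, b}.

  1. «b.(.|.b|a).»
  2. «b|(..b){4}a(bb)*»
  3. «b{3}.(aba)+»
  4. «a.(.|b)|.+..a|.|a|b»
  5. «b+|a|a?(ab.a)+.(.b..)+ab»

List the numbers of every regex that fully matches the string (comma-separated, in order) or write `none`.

1 → match
2 → no match
3 → no match — must end with "aba"
4 → no match
5 → match

1, 5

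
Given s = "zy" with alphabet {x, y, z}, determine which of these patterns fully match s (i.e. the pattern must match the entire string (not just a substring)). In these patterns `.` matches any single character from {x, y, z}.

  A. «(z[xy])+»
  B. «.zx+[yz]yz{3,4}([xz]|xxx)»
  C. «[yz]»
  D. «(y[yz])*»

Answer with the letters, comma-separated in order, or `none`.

A

A → match
B → no match
C → no match
D → no match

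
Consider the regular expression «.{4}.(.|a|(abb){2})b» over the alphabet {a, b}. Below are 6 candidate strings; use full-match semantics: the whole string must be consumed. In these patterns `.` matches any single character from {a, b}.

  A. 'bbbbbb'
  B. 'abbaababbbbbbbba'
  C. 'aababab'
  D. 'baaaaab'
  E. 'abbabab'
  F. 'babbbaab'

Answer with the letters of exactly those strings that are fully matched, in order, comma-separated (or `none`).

C, D, E

A → no match
B → no match — must end with 'b'
C → match
D → match
E → match
F → no match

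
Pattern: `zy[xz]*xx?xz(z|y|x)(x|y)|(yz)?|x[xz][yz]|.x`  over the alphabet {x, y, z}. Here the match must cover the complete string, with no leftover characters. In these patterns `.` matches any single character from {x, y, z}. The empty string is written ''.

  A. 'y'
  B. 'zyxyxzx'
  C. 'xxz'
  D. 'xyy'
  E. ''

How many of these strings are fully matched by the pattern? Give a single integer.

A. 'y' → no match
B. 'zyxyxzx' → no match
C. 'xxz' → match
D. 'xyy' → no match
E. '' → match
Total matched: 2

2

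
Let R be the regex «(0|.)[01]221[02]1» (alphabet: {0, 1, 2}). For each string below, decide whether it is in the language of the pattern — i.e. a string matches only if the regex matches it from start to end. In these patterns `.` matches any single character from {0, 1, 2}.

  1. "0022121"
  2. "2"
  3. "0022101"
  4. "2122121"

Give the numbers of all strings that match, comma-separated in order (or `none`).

1, 3, 4

1 → match
2 → no match — must end with "1"
3 → match
4 → match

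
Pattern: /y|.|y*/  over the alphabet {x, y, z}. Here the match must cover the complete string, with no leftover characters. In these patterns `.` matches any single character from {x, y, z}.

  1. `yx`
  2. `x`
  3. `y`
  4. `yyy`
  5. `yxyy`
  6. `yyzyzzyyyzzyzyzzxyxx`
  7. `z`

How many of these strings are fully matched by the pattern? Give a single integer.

4

1. `yx` → no match
2. `x` → match
3. `y` → match
4. `yyy` → match
5. `yxyy` → no match
6 → no match
7. `z` → match
Total matched: 4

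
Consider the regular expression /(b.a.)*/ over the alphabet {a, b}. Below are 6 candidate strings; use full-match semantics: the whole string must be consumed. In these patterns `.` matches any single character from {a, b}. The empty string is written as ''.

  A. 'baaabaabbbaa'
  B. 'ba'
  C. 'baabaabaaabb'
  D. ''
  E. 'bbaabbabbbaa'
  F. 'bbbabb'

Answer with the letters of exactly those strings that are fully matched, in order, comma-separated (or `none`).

A. 'baaabaabbbaa' → match
B. 'ba' → no match
C. 'baabaabaaabb' → no match
D. '' → match
E. 'bbaabbabbbaa' → match
F. 'bbbabb' → no match

A, D, E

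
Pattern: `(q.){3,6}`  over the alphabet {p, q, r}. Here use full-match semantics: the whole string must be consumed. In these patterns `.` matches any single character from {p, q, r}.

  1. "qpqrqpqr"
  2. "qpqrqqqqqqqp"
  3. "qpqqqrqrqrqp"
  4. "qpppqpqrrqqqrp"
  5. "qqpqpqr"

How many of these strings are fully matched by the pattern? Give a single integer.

3

1. "qpqrqpqr" → match
2. "qpqrqqqqqqqp" → match
3. "qpqqqrqrqrqp" → match
4 → no match
5. "qqpqpqr" → no match
Total matched: 3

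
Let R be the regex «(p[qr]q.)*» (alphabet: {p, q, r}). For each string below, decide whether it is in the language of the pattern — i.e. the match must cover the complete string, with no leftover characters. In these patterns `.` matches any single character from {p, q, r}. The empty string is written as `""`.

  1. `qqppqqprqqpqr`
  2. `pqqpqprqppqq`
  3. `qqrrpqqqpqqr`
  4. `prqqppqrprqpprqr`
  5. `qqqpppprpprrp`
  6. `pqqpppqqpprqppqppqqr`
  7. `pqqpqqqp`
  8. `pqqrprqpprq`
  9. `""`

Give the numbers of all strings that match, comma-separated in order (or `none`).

1 → no match
2 → no match
3 → no match
4 → no match
5 → no match
6 → no match
7 → no match
8 → no match
9 → match

9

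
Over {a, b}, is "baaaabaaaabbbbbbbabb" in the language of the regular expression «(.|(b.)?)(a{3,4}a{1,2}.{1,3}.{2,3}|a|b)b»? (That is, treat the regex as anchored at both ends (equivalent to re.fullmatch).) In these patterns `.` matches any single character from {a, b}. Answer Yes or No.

No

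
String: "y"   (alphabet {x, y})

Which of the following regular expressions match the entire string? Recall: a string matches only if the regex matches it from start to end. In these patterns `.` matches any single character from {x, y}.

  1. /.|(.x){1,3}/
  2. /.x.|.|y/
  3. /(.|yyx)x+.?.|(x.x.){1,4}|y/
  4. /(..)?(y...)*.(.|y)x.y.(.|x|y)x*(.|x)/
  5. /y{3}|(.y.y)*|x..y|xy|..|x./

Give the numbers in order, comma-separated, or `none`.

1 → match
2 → match
3 → match
4 → no match
5 → no match

1, 2, 3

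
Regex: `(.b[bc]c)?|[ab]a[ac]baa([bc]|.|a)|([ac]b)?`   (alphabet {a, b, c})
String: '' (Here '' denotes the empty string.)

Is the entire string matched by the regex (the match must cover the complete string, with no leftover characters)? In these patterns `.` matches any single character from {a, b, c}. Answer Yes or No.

Yes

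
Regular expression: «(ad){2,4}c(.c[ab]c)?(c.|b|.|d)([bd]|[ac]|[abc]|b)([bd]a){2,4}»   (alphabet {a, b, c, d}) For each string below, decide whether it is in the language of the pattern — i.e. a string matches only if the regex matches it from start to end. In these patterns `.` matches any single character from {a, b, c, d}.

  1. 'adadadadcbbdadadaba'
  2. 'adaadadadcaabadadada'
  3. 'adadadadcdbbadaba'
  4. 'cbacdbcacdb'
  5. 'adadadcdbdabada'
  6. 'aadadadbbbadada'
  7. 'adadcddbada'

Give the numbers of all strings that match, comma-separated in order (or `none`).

1 → match
2 → no match
3 → match
4 → no match — must start with 'ad'
5 → match
6 → no match — must start with 'ad'
7 → match

1, 3, 5, 7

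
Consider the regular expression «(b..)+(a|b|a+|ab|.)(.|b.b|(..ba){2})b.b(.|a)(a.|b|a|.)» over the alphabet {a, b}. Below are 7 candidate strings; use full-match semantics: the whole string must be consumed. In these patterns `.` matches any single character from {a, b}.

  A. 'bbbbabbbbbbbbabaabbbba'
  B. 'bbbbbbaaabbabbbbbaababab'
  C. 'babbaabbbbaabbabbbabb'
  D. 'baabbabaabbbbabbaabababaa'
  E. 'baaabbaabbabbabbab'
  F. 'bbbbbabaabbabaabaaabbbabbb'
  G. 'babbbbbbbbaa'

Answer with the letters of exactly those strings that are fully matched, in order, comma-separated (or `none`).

A, D, F, G

A → match
B → no match
C → no match
D → match
E → no match
F → match
G → match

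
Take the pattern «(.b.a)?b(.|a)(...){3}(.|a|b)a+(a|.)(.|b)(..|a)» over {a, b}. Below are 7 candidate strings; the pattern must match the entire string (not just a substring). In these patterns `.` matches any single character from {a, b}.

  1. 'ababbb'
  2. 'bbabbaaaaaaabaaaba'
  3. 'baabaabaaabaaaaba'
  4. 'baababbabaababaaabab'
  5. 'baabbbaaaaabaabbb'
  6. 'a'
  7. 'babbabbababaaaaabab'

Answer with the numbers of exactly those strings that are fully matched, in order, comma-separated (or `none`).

3, 5, 7

1 → no match
2 → no match
3 → match
4 → no match
5 → match
6 → no match
7 → match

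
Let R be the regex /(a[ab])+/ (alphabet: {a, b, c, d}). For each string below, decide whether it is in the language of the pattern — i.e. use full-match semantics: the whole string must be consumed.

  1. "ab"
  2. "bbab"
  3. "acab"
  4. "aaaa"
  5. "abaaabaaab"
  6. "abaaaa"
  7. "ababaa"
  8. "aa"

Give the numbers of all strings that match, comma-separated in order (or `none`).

1, 4, 5, 6, 7, 8

1 → match
2 → no match — must start with "a"
3 → no match
4 → match
5 → match
6 → match
7 → match
8 → match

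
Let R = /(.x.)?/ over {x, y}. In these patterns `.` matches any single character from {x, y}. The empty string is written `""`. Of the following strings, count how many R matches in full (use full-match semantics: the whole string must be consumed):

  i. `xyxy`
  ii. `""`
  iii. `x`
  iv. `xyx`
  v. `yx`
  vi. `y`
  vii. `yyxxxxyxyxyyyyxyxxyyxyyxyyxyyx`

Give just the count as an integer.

i → no match
ii → match
iii → no match
iv → no match
v → no match
vi → no match
vii → no match
Total matched: 1

1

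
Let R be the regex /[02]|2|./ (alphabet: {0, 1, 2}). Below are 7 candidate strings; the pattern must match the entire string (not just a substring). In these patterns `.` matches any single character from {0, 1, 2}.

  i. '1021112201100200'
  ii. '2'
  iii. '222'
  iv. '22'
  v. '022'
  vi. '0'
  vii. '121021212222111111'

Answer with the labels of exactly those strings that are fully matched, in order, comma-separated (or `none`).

ii, vi

i → no match
ii → match
iii → no match
iv → no match
v → no match
vi → match
vii → no match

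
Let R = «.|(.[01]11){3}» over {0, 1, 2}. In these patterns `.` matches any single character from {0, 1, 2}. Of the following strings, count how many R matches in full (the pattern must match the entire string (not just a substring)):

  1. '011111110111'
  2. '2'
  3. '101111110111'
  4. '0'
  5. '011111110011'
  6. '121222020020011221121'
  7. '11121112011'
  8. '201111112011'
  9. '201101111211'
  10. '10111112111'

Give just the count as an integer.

6

1 → match
2 → match
3 → match
4 → match
5 → match
6 → no match
7 → no match
8 → match
9 → no match
10 → no match
Total matched: 6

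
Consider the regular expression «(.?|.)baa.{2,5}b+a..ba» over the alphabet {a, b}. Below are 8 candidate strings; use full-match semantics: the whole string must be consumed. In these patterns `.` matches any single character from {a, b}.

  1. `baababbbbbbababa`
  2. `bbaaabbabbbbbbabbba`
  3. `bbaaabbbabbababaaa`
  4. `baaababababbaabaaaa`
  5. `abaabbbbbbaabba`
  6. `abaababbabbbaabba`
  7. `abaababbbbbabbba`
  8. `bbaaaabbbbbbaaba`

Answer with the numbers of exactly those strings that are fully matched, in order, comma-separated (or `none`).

1 → match
2 → match
3 → no match — must end with `ba`
4 → no match — must end with `ba`
5 → match
6 → match
7 → match
8 → no match

1, 2, 5, 6, 7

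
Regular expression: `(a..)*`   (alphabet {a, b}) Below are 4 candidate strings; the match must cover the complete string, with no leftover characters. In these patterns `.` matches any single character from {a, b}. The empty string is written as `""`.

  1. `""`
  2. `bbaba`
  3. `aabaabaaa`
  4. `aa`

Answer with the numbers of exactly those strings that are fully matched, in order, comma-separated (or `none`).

1, 3

1 → match
2 → no match
3 → match
4 → no match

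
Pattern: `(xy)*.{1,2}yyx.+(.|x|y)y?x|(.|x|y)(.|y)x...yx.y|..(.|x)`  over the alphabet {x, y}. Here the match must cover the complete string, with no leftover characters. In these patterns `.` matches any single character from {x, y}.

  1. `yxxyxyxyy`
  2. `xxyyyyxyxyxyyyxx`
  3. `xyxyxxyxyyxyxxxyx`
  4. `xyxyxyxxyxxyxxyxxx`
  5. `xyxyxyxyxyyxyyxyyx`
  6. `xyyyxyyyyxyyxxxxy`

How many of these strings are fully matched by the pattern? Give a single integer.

1

1. `yxxyxyxyy` → no match
2 → no match
3 → no match
4 → no match
5 → match
6 → no match
Total matched: 1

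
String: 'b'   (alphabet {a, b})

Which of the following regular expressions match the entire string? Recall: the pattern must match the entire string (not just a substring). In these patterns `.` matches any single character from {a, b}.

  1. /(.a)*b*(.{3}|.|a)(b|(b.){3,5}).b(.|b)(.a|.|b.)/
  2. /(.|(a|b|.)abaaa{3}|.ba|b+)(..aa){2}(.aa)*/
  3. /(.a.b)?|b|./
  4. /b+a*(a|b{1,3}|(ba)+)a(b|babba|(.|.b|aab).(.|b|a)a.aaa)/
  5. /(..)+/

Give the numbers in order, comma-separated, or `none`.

1 → no match
2 → no match
3 → match
4 → no match
5 → no match

3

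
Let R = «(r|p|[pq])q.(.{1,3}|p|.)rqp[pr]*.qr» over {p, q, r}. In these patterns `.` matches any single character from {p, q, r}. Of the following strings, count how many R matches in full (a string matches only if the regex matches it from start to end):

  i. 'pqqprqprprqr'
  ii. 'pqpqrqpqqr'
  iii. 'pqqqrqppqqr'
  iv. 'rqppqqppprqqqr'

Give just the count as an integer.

3

i → match
ii → match
iii → match
iv → no match
Total matched: 3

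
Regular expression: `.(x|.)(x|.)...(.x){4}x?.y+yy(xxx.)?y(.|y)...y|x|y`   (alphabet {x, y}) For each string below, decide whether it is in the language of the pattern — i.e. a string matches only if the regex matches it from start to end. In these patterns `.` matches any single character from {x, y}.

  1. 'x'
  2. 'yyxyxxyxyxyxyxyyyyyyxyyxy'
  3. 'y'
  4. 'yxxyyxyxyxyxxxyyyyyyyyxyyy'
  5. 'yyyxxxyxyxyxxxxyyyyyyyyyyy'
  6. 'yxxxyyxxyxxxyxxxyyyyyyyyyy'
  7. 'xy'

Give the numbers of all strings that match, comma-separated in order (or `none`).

1 → match
2 → match
3 → match
4 → match
5 → match
6 → match
7 → no match

1, 2, 3, 4, 5, 6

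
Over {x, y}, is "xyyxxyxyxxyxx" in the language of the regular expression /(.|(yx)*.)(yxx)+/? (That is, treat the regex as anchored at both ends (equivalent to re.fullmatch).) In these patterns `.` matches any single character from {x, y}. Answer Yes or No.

No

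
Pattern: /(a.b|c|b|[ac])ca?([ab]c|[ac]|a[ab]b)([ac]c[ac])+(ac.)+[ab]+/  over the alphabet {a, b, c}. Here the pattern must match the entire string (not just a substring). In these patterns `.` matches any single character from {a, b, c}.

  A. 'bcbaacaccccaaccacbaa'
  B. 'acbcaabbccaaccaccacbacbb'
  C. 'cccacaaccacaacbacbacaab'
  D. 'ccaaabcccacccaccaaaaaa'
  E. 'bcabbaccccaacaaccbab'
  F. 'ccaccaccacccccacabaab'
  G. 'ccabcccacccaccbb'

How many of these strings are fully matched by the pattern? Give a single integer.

4

A → no match
B → match
C → match
D → no match
E → match
F → no match
G → match
Total matched: 4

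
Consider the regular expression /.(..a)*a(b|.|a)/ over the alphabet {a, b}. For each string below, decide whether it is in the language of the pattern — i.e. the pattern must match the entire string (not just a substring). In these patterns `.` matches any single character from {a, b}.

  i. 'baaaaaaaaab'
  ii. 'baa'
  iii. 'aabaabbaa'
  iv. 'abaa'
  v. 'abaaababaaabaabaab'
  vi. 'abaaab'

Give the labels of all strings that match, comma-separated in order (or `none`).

i → no match
ii → match
iii → no match
iv → no match
v → match
vi → match

ii, v, vi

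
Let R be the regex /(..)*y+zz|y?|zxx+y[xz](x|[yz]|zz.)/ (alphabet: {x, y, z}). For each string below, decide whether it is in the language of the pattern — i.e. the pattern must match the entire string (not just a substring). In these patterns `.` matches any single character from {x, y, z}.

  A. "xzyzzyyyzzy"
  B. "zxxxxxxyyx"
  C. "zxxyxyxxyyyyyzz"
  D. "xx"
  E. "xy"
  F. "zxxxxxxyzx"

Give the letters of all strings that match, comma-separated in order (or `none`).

C, F

A → no match
B → no match
C → match
D → no match
E → no match
F → match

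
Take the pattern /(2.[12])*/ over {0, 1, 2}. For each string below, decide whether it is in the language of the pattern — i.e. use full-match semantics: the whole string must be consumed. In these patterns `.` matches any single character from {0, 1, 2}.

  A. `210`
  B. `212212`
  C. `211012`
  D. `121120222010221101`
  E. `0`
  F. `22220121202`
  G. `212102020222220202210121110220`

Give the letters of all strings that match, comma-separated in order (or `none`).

A. `210` → no match
B. `212212` → match
C. `211012` → no match
D → no match
E. `0` → no match
F. `22220121202` → no match
G → no match

B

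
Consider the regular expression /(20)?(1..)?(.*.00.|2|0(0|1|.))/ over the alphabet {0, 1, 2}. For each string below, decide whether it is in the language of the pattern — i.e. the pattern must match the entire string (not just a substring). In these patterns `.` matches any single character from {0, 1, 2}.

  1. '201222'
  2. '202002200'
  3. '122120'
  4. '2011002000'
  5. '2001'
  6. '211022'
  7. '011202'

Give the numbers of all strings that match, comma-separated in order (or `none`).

1 → match
2 → no match
3 → no match
4 → match
5 → match
6 → no match
7 → no match

1, 4, 5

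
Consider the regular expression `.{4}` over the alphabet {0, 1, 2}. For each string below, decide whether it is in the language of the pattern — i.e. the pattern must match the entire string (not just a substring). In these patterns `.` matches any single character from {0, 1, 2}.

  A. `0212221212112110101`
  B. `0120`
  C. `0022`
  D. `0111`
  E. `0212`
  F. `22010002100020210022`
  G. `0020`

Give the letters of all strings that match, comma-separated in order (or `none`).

B, C, D, E, G

A → no match
B → match
C → match
D → match
E → match
F → no match
G → match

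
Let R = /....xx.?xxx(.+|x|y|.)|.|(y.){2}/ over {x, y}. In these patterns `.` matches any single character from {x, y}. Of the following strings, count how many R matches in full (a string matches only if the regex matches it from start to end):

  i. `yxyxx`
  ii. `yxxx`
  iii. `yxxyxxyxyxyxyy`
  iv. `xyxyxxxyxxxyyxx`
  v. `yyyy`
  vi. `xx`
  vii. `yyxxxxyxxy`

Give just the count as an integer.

1

i → no match
ii → no match
iii → no match
iv → no match
v → match
vi → no match
vii → no match
Total matched: 1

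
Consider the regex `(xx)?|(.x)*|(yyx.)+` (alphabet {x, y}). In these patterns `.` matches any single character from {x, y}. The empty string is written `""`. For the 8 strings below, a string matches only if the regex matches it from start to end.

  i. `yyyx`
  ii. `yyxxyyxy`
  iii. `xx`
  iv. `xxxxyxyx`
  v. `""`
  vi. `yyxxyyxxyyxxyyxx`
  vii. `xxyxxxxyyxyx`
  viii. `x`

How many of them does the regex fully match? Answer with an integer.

i → no match
ii → match
iii → match
iv → match
v → match
vi → match
vii → no match
viii → no match
Total matched: 5

5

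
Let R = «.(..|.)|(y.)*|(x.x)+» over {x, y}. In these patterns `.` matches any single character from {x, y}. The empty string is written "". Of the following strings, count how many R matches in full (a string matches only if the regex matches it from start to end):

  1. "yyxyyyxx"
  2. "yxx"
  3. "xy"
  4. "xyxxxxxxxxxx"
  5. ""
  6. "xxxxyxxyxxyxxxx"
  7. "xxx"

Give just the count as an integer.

6

1 → no match
2 → match
3 → match
4 → match
5 → match
6 → match
7 → match
Total matched: 6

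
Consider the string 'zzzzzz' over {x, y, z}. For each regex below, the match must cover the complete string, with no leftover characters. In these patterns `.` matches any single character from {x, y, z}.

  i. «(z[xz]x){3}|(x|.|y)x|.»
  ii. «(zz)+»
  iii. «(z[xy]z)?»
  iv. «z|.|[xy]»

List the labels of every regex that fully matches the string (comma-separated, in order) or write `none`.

ii

i → no match
ii → match
iii → no match
iv → no match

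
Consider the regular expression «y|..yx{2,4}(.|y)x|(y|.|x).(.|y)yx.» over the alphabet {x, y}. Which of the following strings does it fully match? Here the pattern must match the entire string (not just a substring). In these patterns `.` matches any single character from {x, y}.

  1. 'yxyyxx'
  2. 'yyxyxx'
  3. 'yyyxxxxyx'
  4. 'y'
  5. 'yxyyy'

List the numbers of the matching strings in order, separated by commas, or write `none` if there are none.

1 → match
2 → match
3 → match
4 → match
5 → no match

1, 2, 3, 4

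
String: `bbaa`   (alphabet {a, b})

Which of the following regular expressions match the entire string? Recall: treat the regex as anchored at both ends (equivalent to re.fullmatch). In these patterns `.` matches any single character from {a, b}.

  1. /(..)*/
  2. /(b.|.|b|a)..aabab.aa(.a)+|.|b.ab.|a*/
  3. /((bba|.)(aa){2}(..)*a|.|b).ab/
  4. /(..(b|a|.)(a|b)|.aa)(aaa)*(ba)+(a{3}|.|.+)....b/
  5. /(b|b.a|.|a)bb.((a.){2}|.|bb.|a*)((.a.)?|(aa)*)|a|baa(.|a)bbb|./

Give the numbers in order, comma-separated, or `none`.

1

1 → match
2 → no match
3 → no match — must end with `ab`
4 → no match — must end with `b`
5 → no match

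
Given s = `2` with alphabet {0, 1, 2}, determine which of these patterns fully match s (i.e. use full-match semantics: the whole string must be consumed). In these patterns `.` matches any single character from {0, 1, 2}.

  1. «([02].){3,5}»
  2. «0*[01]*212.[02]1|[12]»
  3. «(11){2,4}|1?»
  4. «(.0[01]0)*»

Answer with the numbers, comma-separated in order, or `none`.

1 → no match
2 → match
3 → no match
4 → no match

2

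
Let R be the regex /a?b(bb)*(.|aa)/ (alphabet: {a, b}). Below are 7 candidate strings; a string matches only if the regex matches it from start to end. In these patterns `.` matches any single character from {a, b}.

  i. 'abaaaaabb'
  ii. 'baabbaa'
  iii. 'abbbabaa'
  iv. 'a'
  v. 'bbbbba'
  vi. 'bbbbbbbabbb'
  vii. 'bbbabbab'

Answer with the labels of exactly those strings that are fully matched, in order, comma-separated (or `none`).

v

i. 'abaaaaabb' → no match
ii. 'baabbaa' → no match
iii. 'abbbabaa' → no match
iv. 'a' → no match
v. 'bbbbba' → match
vi. 'bbbbbbbabbb' → no match
vii. 'bbbabbab' → no match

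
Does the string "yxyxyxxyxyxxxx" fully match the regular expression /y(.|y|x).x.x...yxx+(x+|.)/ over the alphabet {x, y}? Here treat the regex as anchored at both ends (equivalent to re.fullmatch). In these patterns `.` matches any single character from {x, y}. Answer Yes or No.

Yes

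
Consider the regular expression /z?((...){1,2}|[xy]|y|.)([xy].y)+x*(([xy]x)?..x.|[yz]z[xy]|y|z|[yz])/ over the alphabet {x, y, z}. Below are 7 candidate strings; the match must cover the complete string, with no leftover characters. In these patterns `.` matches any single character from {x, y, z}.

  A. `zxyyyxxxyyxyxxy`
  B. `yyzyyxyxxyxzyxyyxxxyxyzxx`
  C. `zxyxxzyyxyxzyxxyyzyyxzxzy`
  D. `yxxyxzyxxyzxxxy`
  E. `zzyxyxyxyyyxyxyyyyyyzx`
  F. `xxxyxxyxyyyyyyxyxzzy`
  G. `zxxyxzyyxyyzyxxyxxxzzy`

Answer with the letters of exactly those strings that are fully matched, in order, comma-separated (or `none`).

A, B, E, F, G

A → match
B → match
C → no match
D → no match
E → match
F → match
G → match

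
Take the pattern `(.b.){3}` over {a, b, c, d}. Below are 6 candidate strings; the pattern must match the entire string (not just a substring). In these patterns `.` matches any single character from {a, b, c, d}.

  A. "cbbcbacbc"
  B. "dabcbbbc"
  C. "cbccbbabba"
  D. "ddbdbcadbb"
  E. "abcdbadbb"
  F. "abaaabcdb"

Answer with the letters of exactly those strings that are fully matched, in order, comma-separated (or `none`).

A, E

A. "cbbcbacbc" → match
B. "dabcbbbc" → no match
C. "cbccbbabba" → no match
D. "ddbdbcadbb" → no match
E. "abcdbadbb" → match
F. "abaaabcdb" → no match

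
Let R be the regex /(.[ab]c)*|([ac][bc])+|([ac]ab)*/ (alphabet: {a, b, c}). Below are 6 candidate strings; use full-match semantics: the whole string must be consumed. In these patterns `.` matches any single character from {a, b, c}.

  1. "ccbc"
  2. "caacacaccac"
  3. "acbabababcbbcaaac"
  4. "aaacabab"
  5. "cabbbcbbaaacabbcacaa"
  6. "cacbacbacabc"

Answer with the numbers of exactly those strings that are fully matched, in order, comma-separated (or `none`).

1 → no match
2 → no match
3 → no match
4 → no match
5 → no match
6 → match

6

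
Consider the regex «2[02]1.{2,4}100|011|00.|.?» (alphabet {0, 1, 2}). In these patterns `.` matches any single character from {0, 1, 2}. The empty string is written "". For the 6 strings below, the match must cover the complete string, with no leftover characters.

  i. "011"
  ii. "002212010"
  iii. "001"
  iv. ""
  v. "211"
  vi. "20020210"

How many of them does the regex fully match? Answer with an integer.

3

i. "011" → match
ii. "002212010" → no match
iii. "001" → match
iv. "" → match
v. "211" → no match
vi. "20020210" → no match
Total matched: 3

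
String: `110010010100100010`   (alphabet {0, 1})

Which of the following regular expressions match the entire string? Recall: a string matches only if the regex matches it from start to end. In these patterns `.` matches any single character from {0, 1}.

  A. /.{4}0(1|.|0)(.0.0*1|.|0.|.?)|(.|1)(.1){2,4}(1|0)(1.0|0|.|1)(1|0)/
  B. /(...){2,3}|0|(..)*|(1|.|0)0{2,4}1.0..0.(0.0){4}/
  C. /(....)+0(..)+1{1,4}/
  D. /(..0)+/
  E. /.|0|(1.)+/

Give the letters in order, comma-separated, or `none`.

A → no match
B → match
C → no match — must end with `1`
D → match
E → no match

B, D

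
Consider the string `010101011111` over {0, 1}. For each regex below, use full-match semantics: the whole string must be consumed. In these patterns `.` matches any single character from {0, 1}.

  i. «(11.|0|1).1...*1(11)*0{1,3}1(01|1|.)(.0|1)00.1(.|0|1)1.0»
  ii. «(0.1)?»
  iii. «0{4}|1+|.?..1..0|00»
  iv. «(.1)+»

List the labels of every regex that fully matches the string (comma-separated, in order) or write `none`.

iv

i → no match — must end with `0`
ii → no match
iii → no match
iv → match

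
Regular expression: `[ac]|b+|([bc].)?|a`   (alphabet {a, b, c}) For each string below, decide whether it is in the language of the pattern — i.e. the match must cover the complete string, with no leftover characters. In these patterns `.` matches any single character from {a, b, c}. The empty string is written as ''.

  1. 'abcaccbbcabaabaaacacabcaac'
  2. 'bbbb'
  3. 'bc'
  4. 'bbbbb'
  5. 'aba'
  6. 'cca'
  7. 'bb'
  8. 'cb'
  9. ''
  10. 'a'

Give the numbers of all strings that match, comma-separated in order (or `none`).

1 → no match
2. 'bbbb' → match
3. 'bc' → match
4. 'bbbbb' → match
5. 'aba' → no match
6. 'cca' → no match
7. 'bb' → match
8. 'cb' → match
9. '' → match
10. 'a' → match

2, 3, 4, 7, 8, 9, 10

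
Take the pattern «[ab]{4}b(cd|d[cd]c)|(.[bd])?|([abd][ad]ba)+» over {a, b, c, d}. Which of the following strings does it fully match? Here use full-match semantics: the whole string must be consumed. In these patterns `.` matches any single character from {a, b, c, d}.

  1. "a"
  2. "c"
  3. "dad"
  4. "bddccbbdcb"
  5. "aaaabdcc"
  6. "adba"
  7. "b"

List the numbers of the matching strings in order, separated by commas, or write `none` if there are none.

1 → no match
2 → no match
3 → no match
4 → no match
5 → match
6 → match
7 → no match

5, 6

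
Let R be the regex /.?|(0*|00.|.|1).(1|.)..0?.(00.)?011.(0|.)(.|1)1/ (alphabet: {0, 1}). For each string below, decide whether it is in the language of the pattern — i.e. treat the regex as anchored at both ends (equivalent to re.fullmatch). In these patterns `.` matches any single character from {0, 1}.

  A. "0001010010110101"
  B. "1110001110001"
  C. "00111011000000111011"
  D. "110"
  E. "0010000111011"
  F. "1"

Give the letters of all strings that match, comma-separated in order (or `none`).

A → match
B → no match
C → no match
D → no match
E → match
F → match

A, E, F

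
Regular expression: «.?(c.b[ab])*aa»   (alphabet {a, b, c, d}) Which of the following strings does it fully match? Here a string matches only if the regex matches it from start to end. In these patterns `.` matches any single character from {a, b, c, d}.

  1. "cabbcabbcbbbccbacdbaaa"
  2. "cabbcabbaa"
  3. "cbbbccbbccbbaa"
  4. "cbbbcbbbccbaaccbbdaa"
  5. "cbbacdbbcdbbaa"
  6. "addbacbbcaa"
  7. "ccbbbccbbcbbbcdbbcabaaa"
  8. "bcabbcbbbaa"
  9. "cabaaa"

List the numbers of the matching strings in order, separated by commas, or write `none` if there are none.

1 → match
2 → match
3 → match
4 → no match
5 → match
6 → no match
7 → match
8 → match
9 → match

1, 2, 3, 5, 7, 8, 9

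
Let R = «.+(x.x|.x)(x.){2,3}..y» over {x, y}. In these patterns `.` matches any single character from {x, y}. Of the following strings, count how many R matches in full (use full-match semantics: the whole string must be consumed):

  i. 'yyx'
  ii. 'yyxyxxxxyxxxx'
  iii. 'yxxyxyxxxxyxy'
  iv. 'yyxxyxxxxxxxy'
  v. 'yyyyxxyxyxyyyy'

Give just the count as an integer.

2

i. 'yyx' → no match — must end with 'y'
ii → no match — must end with 'y'
iii → no match
iv → match
v → match
Total matched: 2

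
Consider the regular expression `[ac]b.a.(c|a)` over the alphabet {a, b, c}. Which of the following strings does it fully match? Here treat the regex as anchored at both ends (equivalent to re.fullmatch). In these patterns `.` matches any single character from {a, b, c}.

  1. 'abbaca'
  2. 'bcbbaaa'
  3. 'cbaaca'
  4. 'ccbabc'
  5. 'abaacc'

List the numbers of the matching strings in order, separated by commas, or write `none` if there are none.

1 → match
2 → no match
3 → match
4 → no match
5 → match

1, 3, 5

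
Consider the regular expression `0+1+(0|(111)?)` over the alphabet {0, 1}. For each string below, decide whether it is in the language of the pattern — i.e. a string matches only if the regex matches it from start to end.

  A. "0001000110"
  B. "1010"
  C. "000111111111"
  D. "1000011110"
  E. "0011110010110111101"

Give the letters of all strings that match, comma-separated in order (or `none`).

A. "0001000110" → no match
B. "1010" → no match — must start with "0"
C. "000111111111" → match
D. "1000011110" → no match — must start with "0"
E → no match

C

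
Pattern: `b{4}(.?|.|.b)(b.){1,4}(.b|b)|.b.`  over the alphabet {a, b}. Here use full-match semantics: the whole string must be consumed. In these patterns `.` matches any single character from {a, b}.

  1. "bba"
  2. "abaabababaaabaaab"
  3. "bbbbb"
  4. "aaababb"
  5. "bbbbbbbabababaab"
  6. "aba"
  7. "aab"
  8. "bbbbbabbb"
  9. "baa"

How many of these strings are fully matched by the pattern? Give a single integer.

1 → match
2 → no match
3 → no match
4 → no match
5 → match
6 → match
7 → no match
8 → match
9 → no match
Total matched: 4

4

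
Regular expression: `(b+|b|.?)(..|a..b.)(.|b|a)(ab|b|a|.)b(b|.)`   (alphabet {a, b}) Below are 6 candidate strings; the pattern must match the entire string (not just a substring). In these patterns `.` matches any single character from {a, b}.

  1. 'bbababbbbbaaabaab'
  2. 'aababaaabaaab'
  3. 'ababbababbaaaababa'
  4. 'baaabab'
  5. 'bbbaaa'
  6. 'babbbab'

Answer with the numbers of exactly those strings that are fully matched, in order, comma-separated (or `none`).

1 → no match
2 → no match
3 → no match
4 → no match
5 → no match
6 → no match

none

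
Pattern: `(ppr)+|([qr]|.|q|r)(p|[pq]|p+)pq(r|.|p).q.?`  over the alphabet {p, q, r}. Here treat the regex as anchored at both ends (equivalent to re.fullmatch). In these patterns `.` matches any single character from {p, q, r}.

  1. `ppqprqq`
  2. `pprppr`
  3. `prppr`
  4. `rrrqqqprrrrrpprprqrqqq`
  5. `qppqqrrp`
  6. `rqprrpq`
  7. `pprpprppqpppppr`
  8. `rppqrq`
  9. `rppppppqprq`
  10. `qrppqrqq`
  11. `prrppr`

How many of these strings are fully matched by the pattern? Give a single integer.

1 → no match
2 → match
3 → no match
4 → no match
5 → no match
6 → no match
7 → no match
8 → no match
9 → match
10 → no match
11 → no match
Total matched: 2

2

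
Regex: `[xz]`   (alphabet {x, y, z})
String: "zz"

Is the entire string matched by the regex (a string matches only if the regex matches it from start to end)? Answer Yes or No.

No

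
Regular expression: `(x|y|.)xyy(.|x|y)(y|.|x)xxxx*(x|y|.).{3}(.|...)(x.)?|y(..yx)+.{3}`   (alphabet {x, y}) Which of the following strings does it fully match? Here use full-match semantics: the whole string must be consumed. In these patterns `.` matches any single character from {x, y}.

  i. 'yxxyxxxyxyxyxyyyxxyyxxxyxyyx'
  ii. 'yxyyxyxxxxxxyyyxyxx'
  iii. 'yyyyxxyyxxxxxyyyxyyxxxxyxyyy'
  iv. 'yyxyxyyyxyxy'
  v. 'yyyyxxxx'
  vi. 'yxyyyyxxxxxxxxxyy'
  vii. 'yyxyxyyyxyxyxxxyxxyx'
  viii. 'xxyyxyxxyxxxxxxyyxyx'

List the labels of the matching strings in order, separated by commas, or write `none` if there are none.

i → match
ii → match
iii → no match
iv → match
v → match
vi → match
vii → match
viii → no match

i, ii, iv, v, vi, vii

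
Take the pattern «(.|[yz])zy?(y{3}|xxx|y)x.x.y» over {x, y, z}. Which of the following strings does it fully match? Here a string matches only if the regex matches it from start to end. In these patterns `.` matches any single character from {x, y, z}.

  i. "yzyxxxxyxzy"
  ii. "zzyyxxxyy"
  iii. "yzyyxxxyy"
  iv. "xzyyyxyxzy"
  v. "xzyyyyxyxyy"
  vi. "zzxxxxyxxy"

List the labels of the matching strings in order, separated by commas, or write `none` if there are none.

i → match
ii → match
iii → match
iv → match
v → match
vi → match

i, ii, iii, iv, v, vi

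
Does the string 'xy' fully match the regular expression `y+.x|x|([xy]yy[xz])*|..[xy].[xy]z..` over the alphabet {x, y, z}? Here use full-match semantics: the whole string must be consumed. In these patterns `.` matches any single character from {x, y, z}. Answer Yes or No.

No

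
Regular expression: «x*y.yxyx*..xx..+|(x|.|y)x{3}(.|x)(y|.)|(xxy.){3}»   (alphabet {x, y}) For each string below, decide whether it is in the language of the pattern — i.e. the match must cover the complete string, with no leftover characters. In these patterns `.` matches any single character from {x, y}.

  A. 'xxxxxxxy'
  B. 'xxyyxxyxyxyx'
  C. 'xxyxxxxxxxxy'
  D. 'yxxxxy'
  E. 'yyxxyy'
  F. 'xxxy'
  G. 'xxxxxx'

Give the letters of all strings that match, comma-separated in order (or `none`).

D, G

A → no match
B → no match
C → no match
D → match
E → no match
F → no match
G → match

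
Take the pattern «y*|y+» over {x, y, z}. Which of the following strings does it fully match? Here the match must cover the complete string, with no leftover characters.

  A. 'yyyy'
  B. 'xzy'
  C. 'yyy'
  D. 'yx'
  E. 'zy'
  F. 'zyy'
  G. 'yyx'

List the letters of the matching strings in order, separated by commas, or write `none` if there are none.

A → match
B → no match
C → match
D → no match
E → no match
F → no match
G → no match

A, C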